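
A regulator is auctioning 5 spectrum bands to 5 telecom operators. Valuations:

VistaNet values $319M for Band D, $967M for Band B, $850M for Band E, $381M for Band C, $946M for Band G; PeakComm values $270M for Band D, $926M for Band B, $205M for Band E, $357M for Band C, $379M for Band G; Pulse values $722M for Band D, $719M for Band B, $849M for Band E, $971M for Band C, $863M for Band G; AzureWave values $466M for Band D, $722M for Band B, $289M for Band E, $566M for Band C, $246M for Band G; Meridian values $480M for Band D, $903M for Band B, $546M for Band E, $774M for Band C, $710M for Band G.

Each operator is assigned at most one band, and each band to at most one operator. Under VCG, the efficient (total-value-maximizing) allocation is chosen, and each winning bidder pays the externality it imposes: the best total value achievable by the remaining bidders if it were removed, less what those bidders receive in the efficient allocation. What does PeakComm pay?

Efficient allocation: VistaNet→Band G ($946M), PeakComm→Band B ($926M), Pulse→Band E ($849M), AzureWave→Band D ($466M), Meridian→Band C ($774M); total welfare W = $3961M.
PeakComm receives Band B at value $926M, so the others get W − 926 = $3035M.
Without PeakComm: best allocation of the remaining 4 bidders over all 5 bands is VistaNet→Band G ($946M), Pulse→Band E ($849M), AzureWave→Band B ($722M), Meridian→Band C ($774M), total $3291M.
VCG payment = (others' best without PeakComm) − (others' welfare with PeakComm) = 3291 − 3035 = $256M.

PeakComm pays $256M.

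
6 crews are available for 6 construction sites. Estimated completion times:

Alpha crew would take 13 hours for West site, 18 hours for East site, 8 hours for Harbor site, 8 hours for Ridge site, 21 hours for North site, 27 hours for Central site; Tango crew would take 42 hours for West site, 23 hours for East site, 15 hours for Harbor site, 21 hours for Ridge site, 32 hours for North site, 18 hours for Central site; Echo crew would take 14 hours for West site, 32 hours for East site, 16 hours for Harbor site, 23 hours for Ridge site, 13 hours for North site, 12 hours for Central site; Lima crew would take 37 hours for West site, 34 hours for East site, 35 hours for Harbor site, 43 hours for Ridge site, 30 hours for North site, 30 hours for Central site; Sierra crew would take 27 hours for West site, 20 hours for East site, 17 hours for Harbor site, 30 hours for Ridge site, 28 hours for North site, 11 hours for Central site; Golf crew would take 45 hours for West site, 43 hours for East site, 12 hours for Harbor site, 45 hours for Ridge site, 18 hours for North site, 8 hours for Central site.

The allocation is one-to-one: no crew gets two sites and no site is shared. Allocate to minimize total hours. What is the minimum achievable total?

Treat this as an assignment problem: match each crew to one site.
Optimal: Alpha crew→Ridge site (8 hours), Tango crew→Harbor site (15 hours), Echo crew→West site (14 hours), Lima crew→North site (30 hours), Sierra crew→East site (20 hours), Golf crew→Central site (8 hours) — total 8+15+14+30+20+8 = 95 hours.
Column-greedy (each site in turn goes to its cheapest remaining crew) gives 109 hours, worse by 14.
Every other assignment is strictly worse.

Minimum total: 95 hours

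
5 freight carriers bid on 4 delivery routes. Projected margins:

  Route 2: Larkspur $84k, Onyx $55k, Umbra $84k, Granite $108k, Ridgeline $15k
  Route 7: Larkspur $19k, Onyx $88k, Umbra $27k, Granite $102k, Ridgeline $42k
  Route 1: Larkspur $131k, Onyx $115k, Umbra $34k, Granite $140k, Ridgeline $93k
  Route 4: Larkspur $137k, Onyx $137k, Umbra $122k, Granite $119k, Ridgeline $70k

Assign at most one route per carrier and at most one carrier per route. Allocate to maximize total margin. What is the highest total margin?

Maximum total: $454k

Optimal: Umbra→Route 2 ($84k), Granite→Route 7 ($102k), Larkspur→Route 1 ($131k), Onyx→Route 4 ($137k) — total 84+102+131+137 = $454k.
Column-greedy (each route in turn goes to its best remaining carrier) gives $449k, worse by 5.
Next-best assignment: Umbra→Route 2, Onyx→Route 7, Granite→Route 1, Larkspur→Route 4 = $449k.
No other one-to-one assignment exceeds $454k.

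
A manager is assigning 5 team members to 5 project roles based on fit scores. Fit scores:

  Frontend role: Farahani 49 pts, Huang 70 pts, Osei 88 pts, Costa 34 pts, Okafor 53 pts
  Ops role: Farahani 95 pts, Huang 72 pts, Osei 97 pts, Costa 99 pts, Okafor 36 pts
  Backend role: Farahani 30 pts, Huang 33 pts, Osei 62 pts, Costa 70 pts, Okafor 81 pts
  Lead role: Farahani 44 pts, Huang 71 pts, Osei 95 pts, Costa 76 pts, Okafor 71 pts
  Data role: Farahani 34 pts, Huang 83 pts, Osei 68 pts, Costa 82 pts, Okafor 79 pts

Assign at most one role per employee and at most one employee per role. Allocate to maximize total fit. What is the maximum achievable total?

This is the linear assignment problem.
Optimal: Farahani→Ops role (95 pts), Huang→Frontend role (70 pts), Osei→Lead role (95 pts), Costa→Data role (82 pts), Okafor→Backend role (81 pts) — total 95+70+95+82+81 = 423 pts.
Max-entry greedy (repeatedly take the single best remaining cell) gives 407 pts, worse by 16.
Swapping Okafor↔Farahani (Okafor→Ops role 36 pts, Farahani→Backend role 30 pts) loses 110.

Maximum total: 423 pts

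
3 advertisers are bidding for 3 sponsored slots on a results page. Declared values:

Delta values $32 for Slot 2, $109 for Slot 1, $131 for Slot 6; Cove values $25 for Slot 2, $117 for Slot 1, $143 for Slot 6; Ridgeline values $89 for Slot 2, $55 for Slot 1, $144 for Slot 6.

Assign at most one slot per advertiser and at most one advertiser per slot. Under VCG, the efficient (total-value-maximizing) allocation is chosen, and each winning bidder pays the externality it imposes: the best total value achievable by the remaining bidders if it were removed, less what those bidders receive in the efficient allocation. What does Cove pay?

Efficient allocation: Delta→Slot 1 ($109), Cove→Slot 6 ($143), Ridgeline→Slot 2 ($89); total welfare W = $341.
Cove receives Slot 6 at value $143, so the others get W − 143 = $198.
Without Cove: best allocation of the remaining 2 bidders over all 3 slots is Delta→Slot 1 ($109), Ridgeline→Slot 6 ($144), total $253.
VCG payment = (others' best without Cove) − (others' welfare with Cove) = 253 − 198 = $55.

Cove pays $55.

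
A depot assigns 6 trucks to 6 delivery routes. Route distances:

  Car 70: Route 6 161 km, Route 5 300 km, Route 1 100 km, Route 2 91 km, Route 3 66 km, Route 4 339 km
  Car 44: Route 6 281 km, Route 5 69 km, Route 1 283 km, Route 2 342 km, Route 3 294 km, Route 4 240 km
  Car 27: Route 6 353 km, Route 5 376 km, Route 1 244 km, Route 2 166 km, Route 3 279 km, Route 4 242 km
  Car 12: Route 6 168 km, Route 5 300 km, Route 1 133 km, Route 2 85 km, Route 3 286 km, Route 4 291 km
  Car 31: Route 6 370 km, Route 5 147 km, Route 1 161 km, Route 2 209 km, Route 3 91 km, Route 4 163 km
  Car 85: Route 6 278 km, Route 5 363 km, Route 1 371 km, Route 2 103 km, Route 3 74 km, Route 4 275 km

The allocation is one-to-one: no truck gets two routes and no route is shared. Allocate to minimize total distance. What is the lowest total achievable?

Treat this as an assignment problem: match each truck to one route.
Optimal: Car 70→Route 1 (100 km), Car 44→Route 5 (69 km), Car 27→Route 2 (166 km), Car 12→Route 6 (168 km), Car 31→Route 4 (163 km), Car 85→Route 3 (74 km) — total 100+69+166+168+163+74 = 740 km.
Row-greedy (each truck in turn takes its cheapest remaining route) gives 875 km, worse by 135.
Next-best assignment: Car 70→Route 6, Car 44→Route 5, Car 27→Route 2, Car 12→Route 1, Car 31→Route 4, Car 85→Route 3 = 766 km.
Swapping Car 31↔Car 27 (Car 31→Route 2 209 km, Car 27→Route 4 242 km) adds 122.

Min total: 740 km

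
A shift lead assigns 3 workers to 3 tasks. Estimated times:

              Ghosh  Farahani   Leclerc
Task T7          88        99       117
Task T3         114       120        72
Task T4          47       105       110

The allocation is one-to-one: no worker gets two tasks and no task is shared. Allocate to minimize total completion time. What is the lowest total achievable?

Minimum total: 218 min

Optimal: Ghosh→Task T4 (47 min), Farahani→Task T7 (99 min), Leclerc→Task T3 (72 min) — total 47+99+72 = 218 min.
Column-greedy (each task in turn goes to its cheapest remaining worker) gives 265 min, worse by 47.
Swapping Leclerc↔Farahani (Leclerc→Task T7 117 min, Farahani→Task T3 120 min) adds 66.
Checked against all permutations: 218 min is optimal.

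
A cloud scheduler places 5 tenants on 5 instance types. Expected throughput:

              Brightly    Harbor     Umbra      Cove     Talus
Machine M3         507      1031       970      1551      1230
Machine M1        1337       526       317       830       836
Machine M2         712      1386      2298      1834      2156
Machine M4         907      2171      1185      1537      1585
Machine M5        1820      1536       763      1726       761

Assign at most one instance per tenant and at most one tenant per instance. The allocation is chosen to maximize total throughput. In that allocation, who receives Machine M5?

This is a one-to-one assignment (maximum-weight bipartite matching).
Optimal: Brightly→Machine M1 (1337 ops/s), Harbor→Machine M4 (2171 ops/s), Umbra→Machine M2 (2298 ops/s), Cove→Machine M5 (1726 ops/s), Talus→Machine M3 (1230 ops/s) — total 1337+2171+2298+1726+1230 = 8762 ops/s.
Row-greedy (each tenant in turn takes its best remaining instance) gives 8676 ops/s, worse by 86.
Swapping Talus↔Cove (Talus→Machine M5 761 ops/s, Cove→Machine M3 1551 ops/s) loses 644.
Every other assignment is strictly worse.
Cove's own top instance is Machine M2 (1834 ops/s), but forcing Cove→Machine M2 and reassigning the rest optimally gives only 7631 ops/s — worse by 1131.

Cove receives Machine M5.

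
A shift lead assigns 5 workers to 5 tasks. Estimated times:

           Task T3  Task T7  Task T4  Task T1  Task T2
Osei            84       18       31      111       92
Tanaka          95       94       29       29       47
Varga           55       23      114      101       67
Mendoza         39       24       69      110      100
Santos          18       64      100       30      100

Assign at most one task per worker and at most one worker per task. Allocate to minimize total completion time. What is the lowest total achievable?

This is a one-to-one assignment (minimum-cost bipartite matching).
Optimal: Osei→Task T4 (31 min), Tanaka→Task T1 (29 min), Varga→Task T2 (67 min), Mendoza→Task T7 (24 min), Santos→Task T3 (18 min) — total 31+29+67+24+18 = 169 min.
Column-greedy (each task in turn goes to its cheapest remaining worker) gives 266 min, worse by 97.
Every other assignment is strictly worse.

Min total: 169 min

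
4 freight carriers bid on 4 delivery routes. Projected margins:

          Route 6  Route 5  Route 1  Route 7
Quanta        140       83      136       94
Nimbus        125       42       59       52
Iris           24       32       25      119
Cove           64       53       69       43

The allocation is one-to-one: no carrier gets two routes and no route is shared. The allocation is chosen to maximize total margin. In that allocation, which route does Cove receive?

Cove receives Route 5.

Optimal: Quanta→Route 1 ($136k), Nimbus→Route 6 ($125k), Iris→Route 7 ($119k), Cove→Route 5 ($53k) — total 136+125+119+53 = $433k.
Max-entry greedy (repeatedly take the single best remaining cell) gives $370k, worse by 63.
Swapping Iris↔Nimbus (Iris→Route 6 $24k, Nimbus→Route 7 $52k) loses 168.
No other one-to-one assignment exceeds $433k.
Cove's own top route is Route 1 ($69k), but forcing Cove→Route 1 and reassigning the rest optimally gives only $396k — worse by 37.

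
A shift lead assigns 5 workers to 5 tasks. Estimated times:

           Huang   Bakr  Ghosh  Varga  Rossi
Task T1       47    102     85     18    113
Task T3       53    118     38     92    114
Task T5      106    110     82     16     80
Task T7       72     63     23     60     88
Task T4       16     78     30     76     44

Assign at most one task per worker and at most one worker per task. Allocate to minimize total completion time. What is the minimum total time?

Treat this as an assignment problem: match each worker to one task.
Optimal: Huang→Task T1 (47 min), Bakr→Task T7 (63 min), Ghosh→Task T3 (38 min), Varga→Task T5 (16 min), Rossi→Task T4 (44 min) — total 47+63+38+16+44 = 208 min.
Column-greedy (each task in turn goes to its cheapest remaining worker) gives 215 min, worse by 7.
Every other assignment is strictly worse.

Minimum total: 208 min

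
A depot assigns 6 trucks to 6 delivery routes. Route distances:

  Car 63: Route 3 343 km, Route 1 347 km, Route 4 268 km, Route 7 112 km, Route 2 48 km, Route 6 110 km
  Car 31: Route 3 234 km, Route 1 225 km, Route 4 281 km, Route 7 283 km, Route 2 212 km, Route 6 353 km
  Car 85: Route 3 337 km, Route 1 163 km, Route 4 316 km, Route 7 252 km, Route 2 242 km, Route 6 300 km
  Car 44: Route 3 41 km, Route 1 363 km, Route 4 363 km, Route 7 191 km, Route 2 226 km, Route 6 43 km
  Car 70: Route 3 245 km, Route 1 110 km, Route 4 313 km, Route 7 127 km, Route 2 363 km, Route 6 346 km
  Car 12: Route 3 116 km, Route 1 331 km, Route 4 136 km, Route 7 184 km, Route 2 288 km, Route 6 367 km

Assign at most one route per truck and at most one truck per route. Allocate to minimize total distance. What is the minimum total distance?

Minimum total: 751 km

Optimal: Car 63→Route 2 (48 km), Car 31→Route 3 (234 km), Car 85→Route 1 (163 km), Car 44→Route 6 (43 km), Car 70→Route 7 (127 km), Car 12→Route 4 (136 km) — total 48+234+163+43+127+136 = 751 km.
Column-greedy (each route in turn goes to its cheapest remaining truck) gives 911 km, worse by 160.
Next-best assignment: Car 63→Route 2, Car 31→Route 4, Car 85→Route 1, Car 44→Route 6, Car 70→Route 7, Car 12→Route 3 = 778 km.
Every other assignment is strictly worse.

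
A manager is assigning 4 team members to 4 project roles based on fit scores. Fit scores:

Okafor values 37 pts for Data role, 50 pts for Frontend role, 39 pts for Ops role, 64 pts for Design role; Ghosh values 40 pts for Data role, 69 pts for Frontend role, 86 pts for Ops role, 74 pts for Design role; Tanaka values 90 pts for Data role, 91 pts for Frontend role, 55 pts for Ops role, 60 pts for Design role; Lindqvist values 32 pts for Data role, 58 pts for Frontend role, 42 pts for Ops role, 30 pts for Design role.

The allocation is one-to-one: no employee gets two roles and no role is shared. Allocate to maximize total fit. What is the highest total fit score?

Maximum total: 298 pts

Optimal: Okafor→Design role (64 pts), Ghosh→Ops role (86 pts), Tanaka→Data role (90 pts), Lindqvist→Frontend role (58 pts) — total 64+86+90+58 = 298 pts.
Column-greedy (each role in turn goes to its best remaining employee) gives 265 pts, worse by 33.
Next-best assignment: Okafor→Design role, Ghosh→Ops role, Tanaka→Frontend role, Lindqvist→Data role = 273 pts.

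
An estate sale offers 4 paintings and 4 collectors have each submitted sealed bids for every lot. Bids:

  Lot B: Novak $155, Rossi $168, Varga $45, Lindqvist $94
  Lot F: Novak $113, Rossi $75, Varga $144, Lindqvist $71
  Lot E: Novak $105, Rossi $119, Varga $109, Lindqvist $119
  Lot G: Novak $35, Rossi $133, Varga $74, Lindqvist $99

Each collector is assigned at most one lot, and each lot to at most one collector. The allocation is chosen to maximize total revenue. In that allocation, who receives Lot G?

Rossi receives Lot G.

This is the linear assignment problem.
Optimal: Novak→Lot B ($155), Rossi→Lot G ($133), Varga→Lot F ($144), Lindqvist→Lot E ($119) — total 155+133+144+119 = $551.
Max-entry greedy (repeatedly take the single best remaining cell) gives $466, worse by 85.
Every other assignment is strictly worse.
Rossi's own top lot is Lot B ($168), but forcing Rossi→Lot B and reassigning the rest optimally gives only $516 — worse by 35.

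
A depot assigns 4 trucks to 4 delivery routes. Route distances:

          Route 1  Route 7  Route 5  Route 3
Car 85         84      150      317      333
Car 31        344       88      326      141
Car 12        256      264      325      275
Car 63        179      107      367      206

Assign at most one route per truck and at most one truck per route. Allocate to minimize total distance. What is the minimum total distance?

Min total: 657 km

Optimal: Car 85→Route 1 (84 km), Car 31→Route 3 (141 km), Car 12→Route 5 (325 km), Car 63→Route 7 (107 km) — total 84+141+325+107 = 657 km.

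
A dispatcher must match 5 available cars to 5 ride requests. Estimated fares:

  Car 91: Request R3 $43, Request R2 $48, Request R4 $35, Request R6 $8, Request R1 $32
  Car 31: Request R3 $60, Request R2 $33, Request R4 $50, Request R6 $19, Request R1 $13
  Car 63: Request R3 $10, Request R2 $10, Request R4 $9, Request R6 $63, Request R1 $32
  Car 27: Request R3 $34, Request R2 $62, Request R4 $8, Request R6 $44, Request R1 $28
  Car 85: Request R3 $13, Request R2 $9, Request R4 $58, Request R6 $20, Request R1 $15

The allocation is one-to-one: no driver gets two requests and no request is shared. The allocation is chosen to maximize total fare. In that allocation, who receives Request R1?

This is a one-to-one assignment (maximum-weight bipartite matching).
Optimal: Car 91→Request R1 ($32), Car 31→Request R3 ($60), Car 63→Request R6 ($63), Car 27→Request R2 ($62), Car 85→Request R4 ($58) — total 32+60+63+62+58 = $275.
Row-greedy (each driver in turn takes its best remaining request) gives $257, worse by 18.
Next-best assignment: Car 91→Request R2, Car 31→Request R3, Car 63→Request R6, Car 27→Request R1, Car 85→Request R4 = $257.
Swapping Car 91↔Car 27 (Car 91→Request R2 $48, Car 27→Request R1 $28) loses 18.
Every other assignment is strictly worse.
Car 91's own top request is Request R2 ($48), but forcing Car 91→Request R2 and reassigning the rest optimally gives only $257 — worse by 18.

Car 91 receives Request R1.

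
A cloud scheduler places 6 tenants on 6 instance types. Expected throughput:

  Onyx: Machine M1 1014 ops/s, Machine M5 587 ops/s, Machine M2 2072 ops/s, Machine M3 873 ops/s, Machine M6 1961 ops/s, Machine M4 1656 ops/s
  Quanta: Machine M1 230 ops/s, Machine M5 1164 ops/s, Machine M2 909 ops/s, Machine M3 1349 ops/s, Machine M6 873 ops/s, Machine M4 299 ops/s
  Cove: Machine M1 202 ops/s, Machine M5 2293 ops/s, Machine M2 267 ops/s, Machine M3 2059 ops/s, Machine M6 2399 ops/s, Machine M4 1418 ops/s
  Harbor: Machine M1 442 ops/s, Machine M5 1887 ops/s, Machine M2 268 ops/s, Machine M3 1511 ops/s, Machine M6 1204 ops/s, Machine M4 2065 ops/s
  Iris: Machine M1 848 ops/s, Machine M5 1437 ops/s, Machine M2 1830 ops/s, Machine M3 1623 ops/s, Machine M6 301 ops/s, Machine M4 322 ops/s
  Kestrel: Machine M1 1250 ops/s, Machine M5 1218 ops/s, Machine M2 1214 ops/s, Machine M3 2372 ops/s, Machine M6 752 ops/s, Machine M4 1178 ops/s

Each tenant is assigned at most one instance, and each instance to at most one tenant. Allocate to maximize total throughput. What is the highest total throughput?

Max total: 10920 ops/s

Optimal: Onyx→Machine M2 (2072 ops/s), Quanta→Machine M5 (1164 ops/s), Cove→Machine M6 (2399 ops/s), Harbor→Machine M4 (2065 ops/s), Iris→Machine M1 (848 ops/s), Kestrel→Machine M3 (2372 ops/s) — total 2072+1164+2399+2065+848+2372 = 10920 ops/s.
Row-greedy (each tenant in turn takes its best remaining instance) gives 10572 ops/s, worse by 348.
Swapping Kestrel↔Iris (Kestrel→Machine M1 1250 ops/s, Iris→Machine M3 1623 ops/s) loses 347.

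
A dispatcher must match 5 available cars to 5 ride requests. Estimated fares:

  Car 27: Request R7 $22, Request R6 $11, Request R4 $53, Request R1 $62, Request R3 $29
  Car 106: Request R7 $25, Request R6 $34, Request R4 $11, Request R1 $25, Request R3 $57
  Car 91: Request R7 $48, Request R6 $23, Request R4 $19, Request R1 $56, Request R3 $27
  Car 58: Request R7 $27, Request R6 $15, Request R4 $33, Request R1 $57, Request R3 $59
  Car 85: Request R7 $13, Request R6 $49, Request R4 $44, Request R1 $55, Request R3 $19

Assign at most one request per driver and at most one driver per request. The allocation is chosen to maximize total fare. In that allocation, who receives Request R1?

This is the linear assignment problem.
Optimal: Car 27→Request R4 ($53), Car 106→Request R3 ($57), Car 91→Request R7 ($48), Car 58→Request R1 ($57), Car 85→Request R6 ($49) — total 53+57+48+57+49 = $264.
Swapping Car 106↔Car 27 (Car 106→Request R4 $11, Car 27→Request R3 $29) loses 70.
No other one-to-one assignment exceeds $264.
Car 58's own top request is Request R3 ($59), but forcing Car 58→Request R3 and reassigning the rest optimally gives only $249 — worse by 15.

Car 58 receives Request R1.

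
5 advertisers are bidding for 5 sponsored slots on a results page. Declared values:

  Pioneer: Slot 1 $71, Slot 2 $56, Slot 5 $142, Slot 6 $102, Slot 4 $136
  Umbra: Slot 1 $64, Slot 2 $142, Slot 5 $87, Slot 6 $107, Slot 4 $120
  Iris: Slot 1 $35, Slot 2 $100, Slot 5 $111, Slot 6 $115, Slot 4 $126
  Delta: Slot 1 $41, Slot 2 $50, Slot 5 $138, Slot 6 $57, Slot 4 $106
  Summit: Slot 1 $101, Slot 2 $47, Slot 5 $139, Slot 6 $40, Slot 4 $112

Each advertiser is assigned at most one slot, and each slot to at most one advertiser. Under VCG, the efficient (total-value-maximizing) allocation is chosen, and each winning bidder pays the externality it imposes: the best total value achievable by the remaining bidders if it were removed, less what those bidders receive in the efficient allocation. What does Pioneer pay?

Efficient allocation: Pioneer→Slot 4 ($136), Umbra→Slot 2 ($142), Iris→Slot 6 ($115), Delta→Slot 5 ($138), Summit→Slot 1 ($101); total welfare W = $632.
Pioneer receives Slot 4 at value $136, so the others get W − 136 = $496.
Without Pioneer: best allocation of the remaining 4 bidders over all 5 slots is Umbra→Slot 2 ($142), Iris→Slot 6 ($115), Delta→Slot 5 ($138), Summit→Slot 4 ($112), total $507.
VCG payment = (others' best without Pioneer) − (others' welfare with Pioneer) = 507 − 496 = $11.

Pioneer pays $11.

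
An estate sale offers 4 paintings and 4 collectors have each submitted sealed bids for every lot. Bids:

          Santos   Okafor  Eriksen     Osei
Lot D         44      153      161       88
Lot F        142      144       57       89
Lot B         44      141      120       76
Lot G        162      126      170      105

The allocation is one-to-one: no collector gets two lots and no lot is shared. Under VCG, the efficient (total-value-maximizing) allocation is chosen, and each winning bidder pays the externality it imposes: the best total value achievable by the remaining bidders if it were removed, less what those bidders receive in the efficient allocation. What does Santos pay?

Efficient allocation: Santos→Lot G ($162), Okafor→Lot B ($141), Eriksen→Lot D ($161), Osei→Lot F ($89); total welfare W = $553.
Santos receives Lot G at value $162, so the others get W − 162 = $391.
Without Santos: best allocation of the remaining 3 bidders over all 4 lots is Okafor→Lot D ($153), Eriksen→Lot G ($170), Osei→Lot F ($89), total $412.
VCG payment = (others' best without Santos) − (others' welfare with Santos) = 412 − 391 = $21.

Santos pays $21.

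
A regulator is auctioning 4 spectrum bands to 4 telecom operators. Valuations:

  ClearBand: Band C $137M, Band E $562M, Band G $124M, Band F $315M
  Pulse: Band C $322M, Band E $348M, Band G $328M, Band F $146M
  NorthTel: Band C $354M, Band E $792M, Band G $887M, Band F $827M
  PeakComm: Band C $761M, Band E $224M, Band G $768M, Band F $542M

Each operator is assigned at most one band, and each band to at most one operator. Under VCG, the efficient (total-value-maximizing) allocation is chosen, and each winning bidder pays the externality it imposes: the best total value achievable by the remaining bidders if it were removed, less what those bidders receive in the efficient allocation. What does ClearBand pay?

ClearBand pays $79M.

Efficient allocation: ClearBand→Band E ($562M), Pulse→Band C ($322M), NorthTel→Band F ($827M), PeakComm→Band G ($768M); total welfare W = $2479M.
ClearBand receives Band E at value $562M, so the others get W − 562 = $1917M.
Without ClearBand: best allocation of the remaining 3 bidders over all 4 bands is Pulse→Band E ($348M), NorthTel→Band G ($887M), PeakComm→Band C ($761M), total $1996M.
VCG payment = (others' best without ClearBand) − (others' welfare with ClearBand) = 1996 − 1917 = $79M.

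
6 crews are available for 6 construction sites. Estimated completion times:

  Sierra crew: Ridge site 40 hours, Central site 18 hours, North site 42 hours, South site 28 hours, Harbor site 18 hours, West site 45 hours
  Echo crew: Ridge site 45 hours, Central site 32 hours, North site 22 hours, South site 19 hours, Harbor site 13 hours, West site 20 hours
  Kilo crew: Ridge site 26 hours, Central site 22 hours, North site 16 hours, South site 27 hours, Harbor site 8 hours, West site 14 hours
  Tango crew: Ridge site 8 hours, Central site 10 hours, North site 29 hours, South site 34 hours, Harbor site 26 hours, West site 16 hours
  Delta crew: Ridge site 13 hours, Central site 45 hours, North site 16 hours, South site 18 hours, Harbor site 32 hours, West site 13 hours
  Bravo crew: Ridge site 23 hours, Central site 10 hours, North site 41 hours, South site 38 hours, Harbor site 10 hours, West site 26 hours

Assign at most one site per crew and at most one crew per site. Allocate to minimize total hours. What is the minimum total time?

Min total: 84 hours

Optimal: Sierra crew→Central site (18 hours), Echo crew→South site (19 hours), Kilo crew→North site (16 hours), Tango crew→Ridge site (8 hours), Delta crew→West site (13 hours), Bravo crew→Harbor site (10 hours) — total 18+19+16+8+13+10 = 84 hours.
Checked against all permutations: 84 hours is optimal.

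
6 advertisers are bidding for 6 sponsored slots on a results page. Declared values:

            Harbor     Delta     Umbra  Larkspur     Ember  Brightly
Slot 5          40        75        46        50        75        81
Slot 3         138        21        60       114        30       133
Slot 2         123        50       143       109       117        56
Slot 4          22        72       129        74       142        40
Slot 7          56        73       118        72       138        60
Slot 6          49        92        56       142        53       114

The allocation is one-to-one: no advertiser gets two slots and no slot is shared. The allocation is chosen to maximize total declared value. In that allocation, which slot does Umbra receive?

This is a one-to-one assignment (maximum-weight bipartite matching).
Optimal: Harbor→Slot 2 ($123), Delta→Slot 5 ($75), Umbra→Slot 4 ($129), Larkspur→Slot 6 ($142), Ember→Slot 7 ($138), Brightly→Slot 3 ($133) — total 123+75+129+142+138+133 = $740.
Column-greedy (each slot in turn goes to its best remaining advertiser) gives $719, worse by 21.
Swapping Harbor↔Ember (Harbor→Slot 7 $56, Ember→Slot 2 $117) loses 88.
No other one-to-one assignment exceeds $740.
Umbra's own top slot is Slot 2 ($143), but forcing Umbra→Slot 2 and reassigning the rest optimally gives only $719 — worse by 21.

Umbra receives Slot 4.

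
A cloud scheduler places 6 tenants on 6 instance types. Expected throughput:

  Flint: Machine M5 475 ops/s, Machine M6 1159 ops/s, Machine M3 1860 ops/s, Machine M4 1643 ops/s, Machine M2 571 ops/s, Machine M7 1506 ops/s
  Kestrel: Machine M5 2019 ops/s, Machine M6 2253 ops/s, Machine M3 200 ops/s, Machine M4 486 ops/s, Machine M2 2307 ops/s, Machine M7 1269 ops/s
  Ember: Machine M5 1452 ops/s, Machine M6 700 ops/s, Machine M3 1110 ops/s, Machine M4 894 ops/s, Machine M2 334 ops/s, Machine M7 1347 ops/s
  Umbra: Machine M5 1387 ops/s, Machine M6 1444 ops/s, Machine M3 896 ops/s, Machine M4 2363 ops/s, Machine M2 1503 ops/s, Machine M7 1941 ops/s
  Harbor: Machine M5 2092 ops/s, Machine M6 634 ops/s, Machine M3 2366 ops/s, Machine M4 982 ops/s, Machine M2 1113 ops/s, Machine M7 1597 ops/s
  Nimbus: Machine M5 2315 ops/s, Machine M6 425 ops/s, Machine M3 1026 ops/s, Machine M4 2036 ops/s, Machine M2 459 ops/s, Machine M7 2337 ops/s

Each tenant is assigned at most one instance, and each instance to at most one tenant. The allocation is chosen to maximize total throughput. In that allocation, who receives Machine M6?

Flint receives Machine M6.

Optimal: Flint→Machine M6 (1159 ops/s), Kestrel→Machine M2 (2307 ops/s), Ember→Machine M5 (1452 ops/s), Umbra→Machine M4 (2363 ops/s), Harbor→Machine M3 (2366 ops/s), Nimbus→Machine M7 (2337 ops/s) — total 1159+2307+1452+2363+2366+2337 = 11984 ops/s.
Column-greedy (each instance in turn goes to its best remaining tenant) gives 11215 ops/s, worse by 769.
Next-best assignment: Flint→Machine M6, Kestrel→Machine M2, Ember→Machine M7, Umbra→Machine M4, Harbor→Machine M3, Nimbus→Machine M5 = 11857 ops/s.
Every other assignment is strictly worse.
Flint's own top instance is Machine M3 (1860 ops/s), but forcing Flint→Machine M3 and reassigning the rest optimally gives only 11659 ops/s — worse by 325.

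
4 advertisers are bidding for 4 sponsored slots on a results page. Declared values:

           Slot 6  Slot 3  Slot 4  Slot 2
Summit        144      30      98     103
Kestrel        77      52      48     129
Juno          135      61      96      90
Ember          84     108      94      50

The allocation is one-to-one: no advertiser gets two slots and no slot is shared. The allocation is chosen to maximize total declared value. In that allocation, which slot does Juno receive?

Juno receives Slot 4.

This is the linear assignment problem.
Optimal: Summit→Slot 6 ($144), Kestrel→Slot 2 ($129), Juno→Slot 4 ($96), Ember→Slot 3 ($108) — total 144+129+96+108 = $477.
Swapping Summit↔Ember (Summit→Slot 3 $30, Ember→Slot 6 $84) loses 138.
No other one-to-one assignment exceeds $477.
Juno's own top slot is Slot 6 ($135), but forcing Juno→Slot 6 and reassigning the rest optimally gives only $470 — worse by 7.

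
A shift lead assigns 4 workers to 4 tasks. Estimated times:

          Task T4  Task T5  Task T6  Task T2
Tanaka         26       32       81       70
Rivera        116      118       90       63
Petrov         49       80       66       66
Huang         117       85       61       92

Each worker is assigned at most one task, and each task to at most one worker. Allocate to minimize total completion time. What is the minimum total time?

Minimum total: 205 min

Optimal: Tanaka→Task T5 (32 min), Rivera→Task T2 (63 min), Petrov→Task T4 (49 min), Huang→Task T6 (61 min) — total 32+63+49+61 = 205 min.
Checked against all permutations: 205 min is optimal.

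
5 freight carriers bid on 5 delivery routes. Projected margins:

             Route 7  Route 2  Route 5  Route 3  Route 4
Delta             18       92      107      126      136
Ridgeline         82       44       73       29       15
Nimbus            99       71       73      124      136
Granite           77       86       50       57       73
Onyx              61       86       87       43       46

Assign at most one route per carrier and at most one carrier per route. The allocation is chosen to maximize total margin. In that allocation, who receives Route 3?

Delta receives Route 3.

Optimal: Delta→Route 3 ($126k), Ridgeline→Route 7 ($82k), Nimbus→Route 4 ($136k), Granite→Route 2 ($86k), Onyx→Route 5 ($87k) — total 126+82+136+86+87 = $517k.
Column-greedy (each route in turn goes to its best remaining carrier) gives $350k, worse by 167.
Next-best assignment: Delta→Route 4, Ridgeline→Route 7, Nimbus→Route 3, Granite→Route 2, Onyx→Route 5 = $515k.
Delta's own top route is Route 4 ($136k), but forcing Delta→Route 4 and reassigning the rest optimally gives only $515k — worse by 2.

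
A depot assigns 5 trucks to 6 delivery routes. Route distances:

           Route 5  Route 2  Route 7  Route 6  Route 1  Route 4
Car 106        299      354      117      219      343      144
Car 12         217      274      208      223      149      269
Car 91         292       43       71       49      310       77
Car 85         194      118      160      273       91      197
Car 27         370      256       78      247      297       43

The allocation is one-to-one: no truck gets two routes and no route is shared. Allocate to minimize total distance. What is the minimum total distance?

Min total: 476 km

Treat this as an assignment problem: match each truck to one route.
Optimal: Car 106→Route 7 (117 km), Car 12→Route 1 (149 km), Car 91→Route 6 (49 km), Car 85→Route 2 (118 km), Car 27→Route 4 (43 km) — total 117+149+49+118+43 = 476 km.
Row-greedy (each truck in turn takes its cheapest remaining route) gives 546 km, worse by 70.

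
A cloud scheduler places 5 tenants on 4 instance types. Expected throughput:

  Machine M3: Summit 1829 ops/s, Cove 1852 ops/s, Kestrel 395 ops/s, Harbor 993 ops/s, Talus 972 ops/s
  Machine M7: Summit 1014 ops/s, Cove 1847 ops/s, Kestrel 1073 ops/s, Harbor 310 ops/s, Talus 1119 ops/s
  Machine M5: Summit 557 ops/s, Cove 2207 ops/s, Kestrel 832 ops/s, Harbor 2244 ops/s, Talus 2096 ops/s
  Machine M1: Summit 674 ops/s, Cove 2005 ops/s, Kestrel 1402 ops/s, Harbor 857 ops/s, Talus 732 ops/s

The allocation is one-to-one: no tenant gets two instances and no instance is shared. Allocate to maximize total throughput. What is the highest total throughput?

Max total: 7322 ops/s

This is the linear assignment problem.
Optimal: Summit→Machine M3 (1829 ops/s), Cove→Machine M7 (1847 ops/s), Harbor→Machine M5 (2244 ops/s), Kestrel→Machine M1 (1402 ops/s) — total 1829+1847+2244+1402 = 7322 ops/s.
Max-entry greedy (repeatedly take the single best remaining cell) gives 7197 ops/s, worse by 125.
Next-best assignment: Summit→Machine M3, Talus→Machine M7, Harbor→Machine M5, Cove→Machine M1 = 7197 ops/s.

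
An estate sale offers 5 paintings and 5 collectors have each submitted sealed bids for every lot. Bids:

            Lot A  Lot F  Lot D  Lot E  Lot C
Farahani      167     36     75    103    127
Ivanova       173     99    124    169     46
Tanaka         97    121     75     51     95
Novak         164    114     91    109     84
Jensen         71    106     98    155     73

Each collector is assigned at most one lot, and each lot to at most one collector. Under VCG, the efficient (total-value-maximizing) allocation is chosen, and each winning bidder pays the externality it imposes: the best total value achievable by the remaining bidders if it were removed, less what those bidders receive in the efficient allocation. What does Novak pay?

Novak pays $49.

Efficient allocation: Farahani→Lot C ($127), Ivanova→Lot D ($124), Tanaka→Lot F ($121), Novak→Lot A ($164), Jensen→Lot E ($155); total welfare W = $691.
Novak receives Lot A at value $164, so the others get W − 164 = $527.
Without Novak: best allocation of the remaining 4 bidders over all 5 lots is Farahani→Lot C ($127), Ivanova→Lot A ($173), Tanaka→Lot F ($121), Jensen→Lot E ($155), total $576.
VCG payment = (others' best without Novak) − (others' welfare with Novak) = 576 − 527 = $49.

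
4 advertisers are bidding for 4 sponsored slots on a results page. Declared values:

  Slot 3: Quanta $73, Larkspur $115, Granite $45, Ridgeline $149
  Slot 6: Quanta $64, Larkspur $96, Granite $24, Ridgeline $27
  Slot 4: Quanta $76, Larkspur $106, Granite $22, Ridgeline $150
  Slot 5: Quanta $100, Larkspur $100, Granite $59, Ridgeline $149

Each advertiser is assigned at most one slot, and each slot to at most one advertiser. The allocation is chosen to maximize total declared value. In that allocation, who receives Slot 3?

Optimal: Quanta→Slot 5 ($100), Larkspur→Slot 6 ($96), Granite→Slot 3 ($45), Ridgeline→Slot 4 ($150) — total 100+96+45+150 = $391.
Max-entry greedy (repeatedly take the single best remaining cell) gives $389, worse by 2.
Next-best assignment: Quanta→Slot 5, Larkspur→Slot 3, Granite→Slot 6, Ridgeline→Slot 4 = $389.
Swapping Larkspur↔Granite (Larkspur→Slot 3 $115, Granite→Slot 6 $24) loses 2.
Granite's own top slot is Slot 5 ($59), but forcing Granite→Slot 5 and reassigning the rest optimally gives only $388 — worse by 3.

Granite receives Slot 3.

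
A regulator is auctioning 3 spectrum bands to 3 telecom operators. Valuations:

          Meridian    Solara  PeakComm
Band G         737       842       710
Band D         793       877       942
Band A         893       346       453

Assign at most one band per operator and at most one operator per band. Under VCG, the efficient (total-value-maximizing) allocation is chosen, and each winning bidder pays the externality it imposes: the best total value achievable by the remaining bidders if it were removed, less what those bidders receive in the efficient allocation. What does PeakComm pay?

Efficient allocation: Meridian→Band A ($893M), Solara→Band G ($842M), PeakComm→Band D ($942M); total welfare W = $2677M.
PeakComm receives Band D at value $942M, so the others get W − 942 = $1735M.
Without PeakComm: best allocation of the remaining 2 bidders over all 3 bands is Meridian→Band A ($893M), Solara→Band D ($877M), total $1770M.
VCG payment = (others' best without PeakComm) − (others' welfare with PeakComm) = 1770 − 1735 = $35M.

PeakComm pays $35M.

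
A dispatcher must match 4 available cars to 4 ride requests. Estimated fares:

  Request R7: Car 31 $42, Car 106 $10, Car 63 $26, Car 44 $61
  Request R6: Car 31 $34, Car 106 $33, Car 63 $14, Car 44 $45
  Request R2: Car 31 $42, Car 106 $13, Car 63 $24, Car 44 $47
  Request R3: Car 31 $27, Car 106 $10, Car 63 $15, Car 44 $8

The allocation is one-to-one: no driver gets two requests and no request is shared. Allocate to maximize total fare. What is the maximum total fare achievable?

Maximum total: $151

This is the linear assignment problem.
Optimal: Car 31→Request R2 ($42), Car 106→Request R6 ($33), Car 63→Request R3 ($15), Car 44→Request R7 ($61) — total 42+33+15+61 = $151.
Column-greedy (each request in turn goes to its best remaining driver) gives $129, worse by 22.
Next-best assignment: Car 31→Request R3, Car 106→Request R6, Car 63→Request R2, Car 44→Request R7 = $145.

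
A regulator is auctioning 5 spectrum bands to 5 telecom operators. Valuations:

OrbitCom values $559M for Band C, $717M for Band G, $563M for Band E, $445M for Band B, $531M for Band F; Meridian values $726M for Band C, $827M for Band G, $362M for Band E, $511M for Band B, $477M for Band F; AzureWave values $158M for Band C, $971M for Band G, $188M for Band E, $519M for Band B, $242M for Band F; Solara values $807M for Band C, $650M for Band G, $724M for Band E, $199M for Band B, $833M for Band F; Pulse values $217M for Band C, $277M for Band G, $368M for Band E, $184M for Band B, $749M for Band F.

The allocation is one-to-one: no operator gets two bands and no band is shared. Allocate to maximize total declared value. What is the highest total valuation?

Max total: $3615M

Optimal: OrbitCom→Band B ($445M), Meridian→Band C ($726M), AzureWave→Band G ($971M), Solara→Band E ($724M), Pulse→Band F ($749M) — total 445+726+971+724+749 = $3615M.
Column-greedy (each band in turn goes to its best remaining operator) gives $3601M, worse by 14.
Next-best assignment: OrbitCom→Band E, Meridian→Band B, AzureWave→Band G, Solara→Band C, Pulse→Band F = $3601M.
Swapping AzureWave↔Solara (AzureWave→Band E $188M, Solara→Band G $650M) loses 857.
Checked against all permutations: $3615M is optimal.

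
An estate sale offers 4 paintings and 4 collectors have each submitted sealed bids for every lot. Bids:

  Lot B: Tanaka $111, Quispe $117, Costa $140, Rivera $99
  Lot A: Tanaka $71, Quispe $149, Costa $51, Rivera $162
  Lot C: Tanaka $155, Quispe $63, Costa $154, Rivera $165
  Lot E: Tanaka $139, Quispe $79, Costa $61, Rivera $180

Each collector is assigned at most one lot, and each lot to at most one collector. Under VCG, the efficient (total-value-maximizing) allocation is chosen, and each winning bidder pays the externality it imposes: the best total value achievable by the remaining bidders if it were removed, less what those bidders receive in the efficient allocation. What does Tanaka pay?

Efficient allocation: Tanaka→Lot C ($155), Quispe→Lot A ($149), Costa→Lot B ($140), Rivera→Lot E ($180); total welfare W = $624.
Tanaka receives Lot C at value $155, so the others get W − 155 = $469.
Without Tanaka: best allocation of the remaining 3 bidders over all 4 lots is Quispe→Lot A ($149), Costa→Lot C ($154), Rivera→Lot E ($180), total $483.
VCG payment = (others' best without Tanaka) − (others' welfare with Tanaka) = 483 − 469 = $14.

Tanaka pays $14.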